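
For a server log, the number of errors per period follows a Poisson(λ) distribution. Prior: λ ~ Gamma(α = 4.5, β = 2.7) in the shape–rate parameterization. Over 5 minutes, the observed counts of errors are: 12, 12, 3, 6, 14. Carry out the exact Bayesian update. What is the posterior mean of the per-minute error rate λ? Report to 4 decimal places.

With a Gamma(shape α, rate β) prior, the Poisson likelihood is conjugate: the posterior is Gamma(α + ΣXᵢ, β + n).
Sum of counts S = 47 over n = 5 minutes.
Posterior: Gamma(α+S, β+n) = Gamma(4.5+47, 2.7+5) = Gamma(51.5, 7.7).
Posterior mean = α/β = 51.5/7.7 = 6.6883.

6.6883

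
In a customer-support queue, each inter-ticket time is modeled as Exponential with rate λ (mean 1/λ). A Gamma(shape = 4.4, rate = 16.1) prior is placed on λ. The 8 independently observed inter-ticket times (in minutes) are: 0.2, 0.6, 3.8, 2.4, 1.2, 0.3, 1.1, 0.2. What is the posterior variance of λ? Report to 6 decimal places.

0.018485

With a Gamma(shape α, rate β) prior on the exponential rate λ, the posterior after n observations with total T = Σxᵢ is Gamma(α+n, β+T).
Sum of observations T = 9.8 minutes; n = 8.
Posterior: Gamma(4.4+8, 16.1+9.8) = Gamma(12.4, 25.9).
Var = α/β² = 0.018485.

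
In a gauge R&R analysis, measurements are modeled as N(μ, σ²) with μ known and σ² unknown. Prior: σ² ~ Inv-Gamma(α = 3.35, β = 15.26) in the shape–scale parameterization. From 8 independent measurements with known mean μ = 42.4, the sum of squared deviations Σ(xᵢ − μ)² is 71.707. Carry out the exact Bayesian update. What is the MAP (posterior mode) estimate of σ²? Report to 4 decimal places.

6.1214

With known mean μ and an Inverse-Gamma(α, β) prior on σ², the Normal likelihood is conjugate: posterior is Inv-Gamma(α + n/2, β + Σ(xᵢ−μ)²/2).
Posterior: Inv-Gamma(3.35 + 8/2, 15.26 + 71.707/2) = Inv-Gamma(7.35, 51.1135).
Mode = β/(α+1) = 51.1135/8.35 = 6.1214.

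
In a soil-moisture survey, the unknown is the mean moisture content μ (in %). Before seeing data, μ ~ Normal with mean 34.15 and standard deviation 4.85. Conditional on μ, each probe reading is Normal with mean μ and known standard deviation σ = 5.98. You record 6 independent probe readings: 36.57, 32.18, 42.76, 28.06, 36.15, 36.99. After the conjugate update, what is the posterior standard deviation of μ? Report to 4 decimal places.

2.1806

For Normal data with known variance σ², a Normal(μ₀, σ₀²) prior on μ is conjugate. Posterior precision = 1/σ₀² + n/σ²; posterior mean is the precision-weighted average of μ₀ and x̄.
σ₀² = 4.85² = 23.5225, σ² = 5.98² = 35.7604; σ² + n·σ₀² = 35.7604 + 6·23.5225 = 176.8954.
Posterior precision = 1/σ₀² + n/σ² = 1/23.5225 + 6/35.7604 = (σ² + n·σ₀²)/(σ₀²σ²) = 176.8954/(23.5225·35.7604); posterior variance σₙ² = σ₀²σ²/(σ² + n·σ₀²) = 23.5225·35.7604/176.8954 = 4.755206.
Posterior SD = √σₙ² = √(23.5225·35.7604/176.8954) = 2.1806.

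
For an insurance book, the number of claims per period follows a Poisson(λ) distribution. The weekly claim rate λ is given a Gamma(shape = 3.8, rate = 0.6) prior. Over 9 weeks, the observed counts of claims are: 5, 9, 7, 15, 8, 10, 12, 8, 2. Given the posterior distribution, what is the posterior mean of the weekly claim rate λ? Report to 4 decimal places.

With a Gamma(shape α, rate β) prior, the Poisson likelihood is conjugate: the posterior is Gamma(α + ΣXᵢ, β + n).
Sum of counts S = 76 over n = 9 weeks.
Posterior: Gamma(α+S, β+n) = Gamma(3.8+76, 0.6+9) = Gamma(79.8, 9.6).
Posterior mean = α/β = 79.8/9.6 = 8.3125.

8.3125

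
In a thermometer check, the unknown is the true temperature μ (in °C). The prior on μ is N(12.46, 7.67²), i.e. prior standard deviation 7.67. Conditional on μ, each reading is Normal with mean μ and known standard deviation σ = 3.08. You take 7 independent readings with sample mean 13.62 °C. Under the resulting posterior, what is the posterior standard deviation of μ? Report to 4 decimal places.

1.1509

For Normal data with known variance σ², a Normal(μ₀, σ₀²) prior on μ is conjugate. Posterior precision = 1/σ₀² + n/σ²; posterior mean is the precision-weighted average of μ₀ and x̄.
σ₀² = 7.67² = 58.8289, σ² = 3.08² = 9.4864; σ² + n·σ₀² = 9.4864 + 7·58.8289 = 421.2887.
Posterior precision = 1/σ₀² + n/σ² = 1/58.8289 + 7/9.4864 = (σ² + n·σ₀²)/(σ₀²σ²) = 421.2887/(58.8289·9.4864); posterior variance σₙ² = σ₀²σ²/(σ² + n·σ₀²) = 58.8289·9.4864/421.2887 = 1.324684.
Posterior SD = √σₙ² = √(58.8289·9.4864/421.2887) = 1.1509.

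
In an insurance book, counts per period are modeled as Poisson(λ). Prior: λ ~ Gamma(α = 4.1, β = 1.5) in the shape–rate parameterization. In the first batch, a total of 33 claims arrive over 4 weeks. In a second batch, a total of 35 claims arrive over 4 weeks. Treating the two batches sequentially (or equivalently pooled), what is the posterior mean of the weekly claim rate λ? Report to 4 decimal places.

7.5895

With a Gamma(shape α, rate β) prior, the Poisson likelihood is conjugate: the posterior is Gamma(α + ΣXᵢ, β + n).
After batch 1: Gamma(α+S, β+n) = Gamma(4.1+33, 1.5+4) = Gamma(37.1, 5.5).
After batch 2: Gamma(α+S, β+n) = Gamma(37.1+35, 5.5+4) = Gamma(72.1, 9.5).
Posterior mean = α/β = 72.1/9.5 = 7.5895.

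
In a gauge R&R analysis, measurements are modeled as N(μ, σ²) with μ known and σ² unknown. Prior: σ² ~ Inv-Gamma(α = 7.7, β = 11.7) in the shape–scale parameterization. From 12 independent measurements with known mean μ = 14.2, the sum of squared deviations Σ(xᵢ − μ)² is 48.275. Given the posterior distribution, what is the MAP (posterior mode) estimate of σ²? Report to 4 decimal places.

2.4379

With known mean μ and an Inverse-Gamma(α, β) prior on σ², the Normal likelihood is conjugate: posterior is Inv-Gamma(α + n/2, β + Σ(xᵢ−μ)²/2).
Posterior: Inv-Gamma(7.7 + 12/2, 11.7 + 48.275/2) = Inv-Gamma(13.70, 35.8375).
Mode = β/(α+1) = 35.8375/14.70 = 2.4379.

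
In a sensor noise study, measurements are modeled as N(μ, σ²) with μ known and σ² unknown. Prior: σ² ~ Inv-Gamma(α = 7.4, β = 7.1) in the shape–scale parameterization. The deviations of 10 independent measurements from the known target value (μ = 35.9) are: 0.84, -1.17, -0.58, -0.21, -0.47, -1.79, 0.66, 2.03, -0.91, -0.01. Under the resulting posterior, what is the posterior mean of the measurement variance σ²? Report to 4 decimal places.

With known mean μ and an Inverse-Gamma(α, β) prior on σ², the Normal likelihood is conjugate: posterior is Inv-Gamma(α + n/2, β + Σ(xᵢ−μ)²/2).
Σ(xᵢ−μ)² = (0.84)² + (-1.17)² + (-0.58)² + (-0.21)² + (-0.47)² + (-1.79)² + (0.66)² + (2.03)² + (-0.91)² + (-0.01)² = 11.2647.
Posterior: Inv-Gamma(7.4 + 10/2, 7.1 + 11.2647/2) = Inv-Gamma(12.40, 12.73235).
E[σ²|data] = β/(α−1) = 12.73235/11.40 = 1.1169.

1.1169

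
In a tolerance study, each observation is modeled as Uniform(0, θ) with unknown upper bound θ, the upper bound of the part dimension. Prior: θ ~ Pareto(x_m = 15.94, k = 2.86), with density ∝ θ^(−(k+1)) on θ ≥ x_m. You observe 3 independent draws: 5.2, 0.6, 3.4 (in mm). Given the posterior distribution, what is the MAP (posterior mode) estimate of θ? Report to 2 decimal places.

15.94

A Pareto(scale x_m, shape k) prior on the upper bound θ of Uniform(0, θ) is conjugate: posterior is Pareto(max(x_m, max xᵢ), k + n).
Sample maximum = 5.2; prior scale x_m = 15.94 → posterior scale = max = 15.94.
Posterior shape = 2.86 + 3 = 5.86.
The Pareto density is decreasing on [x_m, ∞), so the mode is x_m = 15.94.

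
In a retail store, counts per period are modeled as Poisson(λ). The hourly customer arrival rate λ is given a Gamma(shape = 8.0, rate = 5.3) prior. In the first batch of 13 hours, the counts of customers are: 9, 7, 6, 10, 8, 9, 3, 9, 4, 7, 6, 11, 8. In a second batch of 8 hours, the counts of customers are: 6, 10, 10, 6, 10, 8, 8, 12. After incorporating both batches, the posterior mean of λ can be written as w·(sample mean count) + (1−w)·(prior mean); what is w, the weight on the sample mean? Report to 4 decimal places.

0.7985

With a Gamma(shape α, rate β) prior, the Poisson likelihood is conjugate: the posterior is Gamma(α + ΣXᵢ, β + n).
Total number of hours: n = 13 + 8 = 21.
Posterior mean = (α₀+S)/(β₀+n) = [n/(β₀+n)]·(S/n) + [β₀/(β₀+n)]·(α₀/β₀), so only n and β₀ enter the weight.
Weight on data w = n/(β₀+n) = 21/(5.3+21) = 21/26.3 = 0.7985.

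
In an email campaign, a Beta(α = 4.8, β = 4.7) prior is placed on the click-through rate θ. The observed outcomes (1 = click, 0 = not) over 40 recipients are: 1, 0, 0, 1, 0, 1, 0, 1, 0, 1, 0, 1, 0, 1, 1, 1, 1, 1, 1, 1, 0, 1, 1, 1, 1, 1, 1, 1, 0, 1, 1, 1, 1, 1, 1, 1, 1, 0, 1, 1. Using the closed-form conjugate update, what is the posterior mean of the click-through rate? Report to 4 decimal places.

0.7030

The Beta prior is conjugate to a Binomial/Bernoulli likelihood; the update adds successes to α and failures to β.
Posterior: Beta(α+k, β+n−k) = Beta(4.8+30, 4.7+10) = Beta(34.8, 14.7).
Posterior mean = α/(α+β) = 34.8/49.5 = 0.7030.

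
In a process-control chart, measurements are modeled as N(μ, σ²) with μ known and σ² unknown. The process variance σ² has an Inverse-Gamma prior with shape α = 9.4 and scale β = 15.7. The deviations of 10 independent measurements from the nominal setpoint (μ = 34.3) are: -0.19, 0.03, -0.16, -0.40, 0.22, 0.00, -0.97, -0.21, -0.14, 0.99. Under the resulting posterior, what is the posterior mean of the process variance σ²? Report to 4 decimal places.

1.2558

With known mean μ and an Inverse-Gamma(α, β) prior on σ², the Normal likelihood is conjugate: posterior is Inv-Gamma(α + n/2, β + Σ(xᵢ−μ)²/2).
Σ(xᵢ−μ)² = (-0.19)² + (0.03)² + (-0.16)² + (-0.40)² + (0.22)² + (0.00)² + (-0.97)² + (-0.21)² + (-0.14)² + (0.99)² = 2.2557.
Posterior: Inv-Gamma(9.4 + 10/2, 15.7 + 2.2557/2) = Inv-Gamma(14.40, 16.82785).
E[σ²|data] = β/(α−1) = 16.82785/13.40 = 1.2558.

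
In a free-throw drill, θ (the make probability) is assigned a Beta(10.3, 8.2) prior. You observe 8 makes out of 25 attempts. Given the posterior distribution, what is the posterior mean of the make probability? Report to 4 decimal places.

The Beta prior is conjugate to a Binomial/Bernoulli likelihood; the update adds successes to α and failures to β.
Posterior: Beta(α+k, β+n−k) = Beta(10.3+8, 8.2+17) = Beta(18.3, 25.2).
Posterior mean = α/(α+β) = 18.3/43.5 = 0.4207.

0.4207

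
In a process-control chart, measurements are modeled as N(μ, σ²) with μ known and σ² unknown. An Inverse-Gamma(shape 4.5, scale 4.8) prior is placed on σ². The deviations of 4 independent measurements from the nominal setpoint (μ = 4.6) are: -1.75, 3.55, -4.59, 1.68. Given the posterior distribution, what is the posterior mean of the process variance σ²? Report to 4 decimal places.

4.4687

With known mean μ and an Inverse-Gamma(α, β) prior on σ², the Normal likelihood is conjugate: posterior is Inv-Gamma(α + n/2, β + Σ(xᵢ−μ)²/2).
Σ(xᵢ−μ)² = (-1.75)² + (3.55)² + (-4.59)² + (1.68)² = 39.5555.
Posterior: Inv-Gamma(4.5 + 4/2, 4.8 + 39.5555/2) = Inv-Gamma(6.50, 24.57775).
E[σ²|data] = β/(α−1) = 24.57775/5.50 = 4.4687.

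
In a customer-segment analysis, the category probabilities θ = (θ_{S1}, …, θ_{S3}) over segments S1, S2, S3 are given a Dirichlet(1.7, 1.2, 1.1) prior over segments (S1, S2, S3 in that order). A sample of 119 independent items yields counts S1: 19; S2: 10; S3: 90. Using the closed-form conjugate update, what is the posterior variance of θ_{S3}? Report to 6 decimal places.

The Dirichlet prior is conjugate to the Multinomial likelihood: each posterior αⱼ = prior αⱼ + observed count nⱼ.
Posterior concentration: (20.7, 11.2, 91.1), total = 123.0.
Var[θ_j] = α_j(Σα−α_j)/((Σα)²(Σα+1)) = 91.1·31.9/(123.0²·124.0) = 0.001549.

0.001549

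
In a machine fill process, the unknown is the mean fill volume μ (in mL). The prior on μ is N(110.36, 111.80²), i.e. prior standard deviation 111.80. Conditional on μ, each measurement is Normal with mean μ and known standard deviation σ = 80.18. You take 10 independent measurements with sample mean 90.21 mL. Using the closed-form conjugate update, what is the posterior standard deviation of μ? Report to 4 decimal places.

24.7272

For Normal data with known variance σ², a Normal(μ₀, σ₀²) prior on μ is conjugate. Posterior precision = 1/σ₀² + n/σ²; posterior mean is the precision-weighted average of μ₀ and x̄.
σ₀² = 111.80² = 12499.24, σ² = 80.18² = 6428.8324; σ² + n·σ₀² = 6428.8324 + 10·12499.24 = 131421.2324.
Posterior precision = 1/σ₀² + n/σ² = 1/12499.24 + 10/6428.8324 = (σ² + n·σ₀²)/(σ₀²σ²) = 131421.2324/(12499.24·6428.8324); posterior variance σₙ² = σ₀²σ²/(σ² + n·σ₀²) = 12499.24·6428.8324/131421.2324 = 611.434831.
Posterior SD = √σₙ² = √(12499.24·6428.8324/131421.2324) = 24.7272.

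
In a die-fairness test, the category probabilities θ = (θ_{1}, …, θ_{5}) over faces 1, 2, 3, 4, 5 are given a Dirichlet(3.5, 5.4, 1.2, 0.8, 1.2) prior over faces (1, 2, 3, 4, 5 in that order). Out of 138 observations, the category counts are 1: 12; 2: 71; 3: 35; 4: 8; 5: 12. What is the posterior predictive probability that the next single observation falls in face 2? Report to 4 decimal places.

0.5090

The Dirichlet prior is conjugate to the Multinomial likelihood: each posterior αⱼ = prior αⱼ + observed count nⱼ.
Posterior concentration: (15.5, 76.4, 36.2, 8.8, 13.2), total = 150.1.
P(next = 2 | data) = α_{2}/Σα = 0.5090.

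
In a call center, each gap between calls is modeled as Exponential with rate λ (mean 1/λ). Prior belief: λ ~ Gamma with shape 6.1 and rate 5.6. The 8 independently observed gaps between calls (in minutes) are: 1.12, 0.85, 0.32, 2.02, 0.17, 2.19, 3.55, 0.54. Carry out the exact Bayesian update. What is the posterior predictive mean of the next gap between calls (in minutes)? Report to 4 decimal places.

1.2489

With a Gamma(shape α, rate β) prior on the exponential rate λ, the posterior after n observations with total T = Σxᵢ is Gamma(α+n, β+T).
Sum of observations T = 10.76 minutes; n = 8.
Posterior: Gamma(6.1+8, 5.6+10.76) = Gamma(14.1, 16.36).
The predictive distribution for the next observation is Lomax; its mean is β/(α−1) = 16.36/13.1 = 1.2489.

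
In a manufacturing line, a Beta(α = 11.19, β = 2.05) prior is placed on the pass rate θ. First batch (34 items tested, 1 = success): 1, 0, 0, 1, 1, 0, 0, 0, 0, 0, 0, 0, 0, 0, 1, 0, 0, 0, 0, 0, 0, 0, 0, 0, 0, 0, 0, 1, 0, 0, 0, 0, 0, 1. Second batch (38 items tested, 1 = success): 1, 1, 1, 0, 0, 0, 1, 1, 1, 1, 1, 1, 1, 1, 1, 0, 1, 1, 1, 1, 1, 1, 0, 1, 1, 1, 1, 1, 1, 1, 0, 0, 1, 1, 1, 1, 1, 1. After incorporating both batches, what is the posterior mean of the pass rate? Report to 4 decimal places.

0.5653

The Beta prior is conjugate to a Binomial/Bernoulli likelihood; the update adds successes to α and failures to β.
After batch 1: Beta(11.19+6, 2.05+28) = Beta(17.19, 30.05).
After batch 2: Beta(17.19+31, 30.05+7) = Beta(48.19, 37.05).
Posterior mean = α/(α+β) = 48.19/85.24 = 0.5653.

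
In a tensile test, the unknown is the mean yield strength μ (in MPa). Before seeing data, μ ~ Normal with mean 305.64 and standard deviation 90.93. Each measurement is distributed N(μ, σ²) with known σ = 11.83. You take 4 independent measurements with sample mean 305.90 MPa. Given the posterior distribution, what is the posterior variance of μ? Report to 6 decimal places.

34.839800

For Normal data with known variance σ², a Normal(μ₀, σ₀²) prior on μ is conjugate. Posterior precision = 1/σ₀² + n/σ²; posterior mean is the precision-weighted average of μ₀ and x̄.
σ₀² = 90.93² = 8268.2649, σ² = 11.83² = 139.9489; σ² + n·σ₀² = 139.9489 + 4·8268.2649 = 33213.0085.
Posterior precision = 1/σ₀² + n/σ² = 1/8268.2649 + 4/139.9489 = (σ² + n·σ₀²)/(σ₀²σ²) = 33213.0085/(8268.2649·139.9489); posterior variance σₙ² = σ₀²σ²/(σ² + n·σ₀²) = 8268.2649·139.9489/33213.0085 = 34.839800.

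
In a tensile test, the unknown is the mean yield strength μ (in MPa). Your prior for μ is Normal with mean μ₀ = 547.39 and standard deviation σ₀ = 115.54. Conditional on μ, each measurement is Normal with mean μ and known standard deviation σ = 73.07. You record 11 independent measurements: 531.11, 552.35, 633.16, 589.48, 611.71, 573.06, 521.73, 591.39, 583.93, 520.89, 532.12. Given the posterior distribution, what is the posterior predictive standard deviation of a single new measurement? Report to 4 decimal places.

For Normal data with known variance σ², a Normal(μ₀, σ₀²) prior on μ is conjugate. Posterior precision = 1/σ₀² + n/σ²; posterior mean is the precision-weighted average of μ₀ and x̄.
σ₀² = 115.54² = 13349.4916, σ² = 73.07² = 5339.2249; σ² + n·σ₀² = 5339.2249 + 11·13349.4916 = 152183.6325.
Posterior precision = 1/σ₀² + n/σ² = 1/13349.4916 + 11/5339.2249 = (σ² + n·σ₀²)/(σ₀²σ²) = 152183.6325/(13349.4916·5339.2249); posterior variance σₙ² = σ₀²σ²/(σ² + n·σ₀²) = 13349.4916·5339.2249/152183.6325 = 468.354821.
Predictive variance for one new observation = σₙ² + σ² = 13349.4916·5339.2249/152183.6325 + 5339.2249 = σ²·(σ₀² + 152183.6325)/152183.6325 = 5339.2249·165533.1241/152183.6325 = 5807.579721; SD = √(5339.2249·165533.1241/152183.6325) = 76.2075.

76.2075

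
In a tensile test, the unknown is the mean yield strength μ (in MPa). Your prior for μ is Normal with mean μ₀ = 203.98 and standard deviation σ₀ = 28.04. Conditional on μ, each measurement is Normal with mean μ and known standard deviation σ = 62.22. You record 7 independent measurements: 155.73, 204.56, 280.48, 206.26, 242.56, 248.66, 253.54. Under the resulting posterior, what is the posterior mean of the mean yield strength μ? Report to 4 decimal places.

For Normal data with known variance σ², a Normal(μ₀, σ₀²) prior on μ is conjugate. Posterior precision = 1/σ₀² + n/σ²; posterior mean is the precision-weighted average of μ₀ and x̄.
Σxᵢ = 155.73 + 204.56 + 280.48 + 206.26 + 242.56 + 248.66 + 253.54 = 1591.79, so n·x̄ = 1591.79.
σ₀² = 28.04² = 786.2416, σ² = 62.22² = 3871.3284; σ² + n·σ₀² = 3871.3284 + 7·786.2416 = 9375.0196.
Posterior mean = (μ₀/σ₀² + n·x̄/σ²)/(1/σ₀² + n/σ²) = (σ²·μ₀ + σ₀²·n·x̄)/(σ² + n·σ₀²) = (3871.3284·203.98 + 786.2416·1591.79)/9375.0196 = 2041205.083496/9375.0196 = 217.7281.

217.7281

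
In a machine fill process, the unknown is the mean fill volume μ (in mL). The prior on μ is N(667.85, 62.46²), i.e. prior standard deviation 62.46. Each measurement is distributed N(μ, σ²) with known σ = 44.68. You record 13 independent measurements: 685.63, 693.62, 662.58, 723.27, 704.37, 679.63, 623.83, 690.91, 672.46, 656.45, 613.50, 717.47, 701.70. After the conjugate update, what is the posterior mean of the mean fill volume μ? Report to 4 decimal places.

For Normal data with known variance σ², a Normal(μ₀, σ₀²) prior on μ is conjugate. Posterior precision = 1/σ₀² + n/σ²; posterior mean is the precision-weighted average of μ₀ and x̄.
Σxᵢ = 685.63 + 693.62 + 662.58 + 723.27 + 704.37 + 679.63 + 623.83 + 690.91 + 672.46 + 656.45 + 613.50 + 717.47 + 701.70 = 8825.42, so n·x̄ = 8825.42.
σ₀² = 62.46² = 3901.2516, σ² = 44.68² = 1996.3024; σ² + n·σ₀² = 1996.3024 + 13·3901.2516 = 52712.5732.
Posterior mean = (μ₀/σ₀² + n·x̄/σ²)/(1/σ₀² + n/σ²) = (σ²·μ₀ + σ₀²·n·x̄)/(σ² + n·σ₀²) = (1996.3024·667.85 + 3901.2516·8825.42)/52712.5732 = 35763414.453512/52712.5732 = 678.4608.

678.4608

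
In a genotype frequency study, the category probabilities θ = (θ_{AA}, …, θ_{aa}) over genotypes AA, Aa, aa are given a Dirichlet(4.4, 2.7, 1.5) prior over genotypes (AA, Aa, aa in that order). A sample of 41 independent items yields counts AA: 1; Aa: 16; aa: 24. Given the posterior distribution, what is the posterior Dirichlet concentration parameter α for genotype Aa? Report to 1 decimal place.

18.7

The Dirichlet prior is conjugate to the Multinomial likelihood: each posterior αⱼ = prior αⱼ + observed count nⱼ.
Posterior concentration: (5.4, 18.7, 25.5), total = 49.6.
α_{Aa} = 2.7 + 16 = 18.7.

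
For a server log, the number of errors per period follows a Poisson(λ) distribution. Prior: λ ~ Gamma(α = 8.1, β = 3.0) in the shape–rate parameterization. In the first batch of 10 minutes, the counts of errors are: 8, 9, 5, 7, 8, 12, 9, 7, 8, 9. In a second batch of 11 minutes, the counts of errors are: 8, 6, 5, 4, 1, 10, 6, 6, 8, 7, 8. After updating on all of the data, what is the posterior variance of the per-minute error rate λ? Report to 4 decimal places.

With a Gamma(shape α, rate β) prior, the Poisson likelihood is conjugate: the posterior is Gamma(α + ΣXᵢ, β + n).
Batch 1: sum of counts S = 82 over n = 10 minutes.
After batch 1: Gamma(α+S, β+n) = Gamma(8.1+82, 3.0+10) = Gamma(90.1, 13.0).
Batch 2: sum of counts S = 69 over n = 11 minutes.
After batch 2: Gamma(α+S, β+n) = Gamma(90.1+69, 13.0+11) = Gamma(159.1, 24.0).
Var = α/β² = 159.1/24.0² = 0.2762.

0.2762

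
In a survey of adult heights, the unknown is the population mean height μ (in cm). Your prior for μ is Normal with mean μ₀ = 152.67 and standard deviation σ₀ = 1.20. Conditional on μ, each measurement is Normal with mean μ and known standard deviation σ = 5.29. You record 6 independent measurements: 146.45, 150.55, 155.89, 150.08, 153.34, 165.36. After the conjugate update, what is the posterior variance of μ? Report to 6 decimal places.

1.100289

For Normal data with known variance σ², a Normal(μ₀, σ₀²) prior on μ is conjugate. Posterior precision = 1/σ₀² + n/σ²; posterior mean is the precision-weighted average of μ₀ and x̄.
σ₀² = 1.20² = 1.44, σ² = 5.29² = 27.9841; σ² + n·σ₀² = 27.9841 + 6·1.44 = 36.6241.
Posterior precision = 1/σ₀² + n/σ² = 1/1.44 + 6/27.9841 = (σ² + n·σ₀²)/(σ₀²σ²) = 36.6241/(1.44·27.9841); posterior variance σₙ² = σ₀²σ²/(σ² + n·σ₀²) = 1.44·27.9841/36.6241 = 1.100289.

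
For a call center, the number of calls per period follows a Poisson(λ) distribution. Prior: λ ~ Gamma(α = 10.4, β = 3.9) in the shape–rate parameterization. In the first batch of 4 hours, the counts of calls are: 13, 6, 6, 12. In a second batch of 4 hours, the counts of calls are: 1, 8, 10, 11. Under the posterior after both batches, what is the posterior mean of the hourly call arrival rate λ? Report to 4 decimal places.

6.5042

With a Gamma(shape α, rate β) prior, the Poisson likelihood is conjugate: the posterior is Gamma(α + ΣXᵢ, β + n).
Batch 1: sum of counts S = 37 over n = 4 hours.
After batch 1: Gamma(α+S, β+n) = Gamma(10.4+37, 3.9+4) = Gamma(47.4, 7.9).
Batch 2: sum of counts S = 30 over n = 4 hours.
After batch 2: Gamma(α+S, β+n) = Gamma(47.4+30, 7.9+4) = Gamma(77.4, 11.9).
Posterior mean = α/β = 77.4/11.9 = 6.5042.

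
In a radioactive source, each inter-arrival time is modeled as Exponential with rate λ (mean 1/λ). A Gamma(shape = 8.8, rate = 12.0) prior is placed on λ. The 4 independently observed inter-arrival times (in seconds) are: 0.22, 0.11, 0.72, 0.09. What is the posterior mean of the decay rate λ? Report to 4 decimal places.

0.9741

With a Gamma(shape α, rate β) prior on the exponential rate λ, the posterior after n observations with total T = Σxᵢ is Gamma(α+n, β+T).
Sum of observations T = 1.14 seconds; n = 4.
Posterior: Gamma(8.8+4, 12.0+1.14) = Gamma(12.8, 13.14).
Posterior mean of λ = α/β = 12.8/13.14 = 0.9741.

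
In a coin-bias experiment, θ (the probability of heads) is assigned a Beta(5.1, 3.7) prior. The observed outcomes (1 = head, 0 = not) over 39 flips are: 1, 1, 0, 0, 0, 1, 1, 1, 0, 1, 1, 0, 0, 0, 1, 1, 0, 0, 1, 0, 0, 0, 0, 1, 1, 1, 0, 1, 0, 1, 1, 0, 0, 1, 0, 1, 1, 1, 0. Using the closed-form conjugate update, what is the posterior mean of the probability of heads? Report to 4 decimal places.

The Beta prior is conjugate to a Binomial/Bernoulli likelihood; the update adds successes to α and failures to β.
Posterior: Beta(α+k, β+n−k) = Beta(5.1+20, 3.7+19) = Beta(25.1, 22.7).
Posterior mean = α/(α+β) = 25.1/47.8 = 0.5251.

0.5251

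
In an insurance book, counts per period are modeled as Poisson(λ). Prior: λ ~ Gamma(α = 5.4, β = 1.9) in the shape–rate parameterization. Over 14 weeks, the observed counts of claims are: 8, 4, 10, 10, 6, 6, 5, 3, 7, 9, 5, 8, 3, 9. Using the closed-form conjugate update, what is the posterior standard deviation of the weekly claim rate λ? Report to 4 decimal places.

With a Gamma(shape α, rate β) prior, the Poisson likelihood is conjugate: the posterior is Gamma(α + ΣXᵢ, β + n).
Sum of counts S = 93 over n = 14 weeks.
Posterior: Gamma(α+S, β+n) = Gamma(5.4+93, 1.9+14) = Gamma(98.4, 15.9).
SD = √α/β = √98.4/15.9 = 0.6239.

0.6239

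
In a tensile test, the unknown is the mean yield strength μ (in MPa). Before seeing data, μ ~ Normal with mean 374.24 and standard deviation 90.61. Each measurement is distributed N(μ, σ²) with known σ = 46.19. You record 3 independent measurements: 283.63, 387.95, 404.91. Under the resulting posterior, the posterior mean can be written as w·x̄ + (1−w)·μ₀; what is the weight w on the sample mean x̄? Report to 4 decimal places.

0.9203

For Normal data with known variance σ², a Normal(μ₀, σ₀²) prior on μ is conjugate. Posterior precision = 1/σ₀² + n/σ²; posterior mean is the precision-weighted average of μ₀ and x̄.
σ₀² = 90.61² = 8210.1721, σ² = 46.19² = 2133.5161. Prior precision 1/σ₀² = 1/8210.1721; data precision n/σ² = 3/2133.5161.
w = (n/σ²)/(1/σ₀² + n/σ²) = n·σ₀²/(σ² + n·σ₀²) = 3·8210.1721/(2133.5161 + 3·8210.1721) = 24630.5163/26764.0324 = 0.9203.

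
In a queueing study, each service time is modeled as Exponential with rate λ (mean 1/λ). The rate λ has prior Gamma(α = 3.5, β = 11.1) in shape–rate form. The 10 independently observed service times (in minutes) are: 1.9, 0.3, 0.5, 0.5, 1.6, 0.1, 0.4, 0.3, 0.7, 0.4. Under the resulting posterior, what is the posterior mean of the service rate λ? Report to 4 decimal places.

With a Gamma(shape α, rate β) prior on the exponential rate λ, the posterior after n observations with total T = Σxᵢ is Gamma(α+n, β+T).
Sum of observations T = 6.7 minutes; n = 10.
Posterior: Gamma(3.5+10, 11.1+6.7) = Gamma(13.5, 17.8).
Posterior mean of λ = α/β = 13.5/17.8 = 0.7584.

0.7584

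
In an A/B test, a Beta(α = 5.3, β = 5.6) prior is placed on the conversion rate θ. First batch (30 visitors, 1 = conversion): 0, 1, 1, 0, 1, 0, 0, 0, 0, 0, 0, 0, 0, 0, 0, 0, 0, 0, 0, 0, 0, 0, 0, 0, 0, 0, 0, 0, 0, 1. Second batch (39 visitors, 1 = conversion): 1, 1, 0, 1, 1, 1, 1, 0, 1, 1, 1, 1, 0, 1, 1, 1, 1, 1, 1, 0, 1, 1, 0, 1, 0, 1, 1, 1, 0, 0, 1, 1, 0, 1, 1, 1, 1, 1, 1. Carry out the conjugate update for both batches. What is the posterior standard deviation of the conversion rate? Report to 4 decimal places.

0.0556

The Beta prior is conjugate to a Binomial/Bernoulli likelihood; the update adds successes to α and failures to β.
After batch 1: Beta(5.3+4, 5.6+26) = Beta(9.3, 31.6).
After batch 2: Beta(9.3+30, 31.6+9) = Beta(39.3, 40.6).
Var = αβ/((α+β)²(α+β+1)) = 39.3·40.6/(79.9²·80.9) = 0.00308942; SD = √0.00308942 = 0.0556.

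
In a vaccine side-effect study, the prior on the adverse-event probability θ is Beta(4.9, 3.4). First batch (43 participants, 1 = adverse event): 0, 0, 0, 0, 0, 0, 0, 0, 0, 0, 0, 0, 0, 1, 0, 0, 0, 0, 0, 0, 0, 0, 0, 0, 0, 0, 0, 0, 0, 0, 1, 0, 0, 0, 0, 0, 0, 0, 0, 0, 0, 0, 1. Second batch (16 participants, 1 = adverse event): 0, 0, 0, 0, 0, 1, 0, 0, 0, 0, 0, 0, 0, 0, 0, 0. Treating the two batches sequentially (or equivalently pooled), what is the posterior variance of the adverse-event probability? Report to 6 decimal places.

The Beta prior is conjugate to a Binomial/Bernoulli likelihood; the update adds successes to α and failures to β.
After batch 1: Beta(4.9+3, 3.4+40) = Beta(7.9, 43.4).
After batch 2: Beta(7.9+1, 43.4+15) = Beta(8.9, 58.4).
Var = αβ/((α+β)²(α+β+1)) = 8.9·58.4/(67.3²·68.3) = 0.001680.

0.001680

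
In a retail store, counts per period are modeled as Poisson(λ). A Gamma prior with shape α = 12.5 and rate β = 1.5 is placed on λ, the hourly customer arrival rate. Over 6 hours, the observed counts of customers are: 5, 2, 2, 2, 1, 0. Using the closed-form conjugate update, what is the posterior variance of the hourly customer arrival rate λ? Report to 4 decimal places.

0.4356

With a Gamma(shape α, rate β) prior, the Poisson likelihood is conjugate: the posterior is Gamma(α + ΣXᵢ, β + n).
Sum of counts S = 12 over n = 6 hours.
Posterior: Gamma(α+S, β+n) = Gamma(12.5+12, 1.5+6) = Gamma(24.5, 7.5).
Var = α/β² = 24.5/7.5² = 0.4356.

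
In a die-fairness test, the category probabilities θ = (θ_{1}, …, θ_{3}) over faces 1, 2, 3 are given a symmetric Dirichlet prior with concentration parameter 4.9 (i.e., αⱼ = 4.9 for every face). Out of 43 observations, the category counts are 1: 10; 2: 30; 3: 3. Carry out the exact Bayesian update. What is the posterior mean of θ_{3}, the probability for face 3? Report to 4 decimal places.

0.1369

The Dirichlet prior is conjugate to the Multinomial likelihood: each posterior αⱼ = prior αⱼ + observed count nⱼ.
Posterior concentration: (14.9, 34.9, 7.9), total = 57.7.
E[θ_{3}|data] = α_{3}/Σα = 7.9/57.7 = 0.1369.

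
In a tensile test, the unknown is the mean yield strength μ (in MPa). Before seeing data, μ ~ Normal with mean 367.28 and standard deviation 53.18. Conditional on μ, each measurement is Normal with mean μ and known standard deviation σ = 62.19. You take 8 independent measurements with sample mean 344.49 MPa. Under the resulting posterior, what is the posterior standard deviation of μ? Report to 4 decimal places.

20.3192

For Normal data with known variance σ², a Normal(μ₀, σ₀²) prior on μ is conjugate. Posterior precision = 1/σ₀² + n/σ²; posterior mean is the precision-weighted average of μ₀ and x̄.
σ₀² = 53.18² = 2828.1124, σ² = 62.19² = 3867.5961; σ² + n·σ₀² = 3867.5961 + 8·2828.1124 = 26492.4953.
Posterior precision = 1/σ₀² + n/σ² = 1/2828.1124 + 8/3867.5961 = (σ² + n·σ₀²)/(σ₀²σ²) = 26492.4953/(2828.1124·3867.5961); posterior variance σₙ² = σ₀²σ²/(σ² + n·σ₀²) = 2828.1124·3867.5961/26492.4953 = 412.871508.
Posterior SD = √σₙ² = √(2828.1124·3867.5961/26492.4953) = 20.3192.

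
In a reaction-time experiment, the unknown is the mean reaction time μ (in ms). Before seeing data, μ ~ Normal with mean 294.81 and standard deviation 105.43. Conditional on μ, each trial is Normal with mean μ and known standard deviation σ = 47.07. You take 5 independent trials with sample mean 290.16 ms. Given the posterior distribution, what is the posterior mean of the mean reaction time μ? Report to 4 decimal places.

For Normal data with known variance σ², a Normal(μ₀, σ₀²) prior on μ is conjugate. Posterior precision = 1/σ₀² + n/σ²; posterior mean is the precision-weighted average of μ₀ and x̄.
n·x̄ = 5·290.16 = 1450.8.
σ₀² = 105.43² = 11115.4849, σ² = 47.07² = 2215.5849; σ² + n·σ₀² = 2215.5849 + 5·11115.4849 = 57793.0094.
Posterior mean = (μ₀/σ₀² + n·x̄/σ²)/(1/σ₀² + n/σ²) = (σ²·μ₀ + σ₀²·n·x̄)/(σ² + n·σ₀²) = (2215.5849·294.81 + 11115.4849·1450.8)/57793.0094 = 16779522.077289/57793.0094 = 290.3383.

290.3383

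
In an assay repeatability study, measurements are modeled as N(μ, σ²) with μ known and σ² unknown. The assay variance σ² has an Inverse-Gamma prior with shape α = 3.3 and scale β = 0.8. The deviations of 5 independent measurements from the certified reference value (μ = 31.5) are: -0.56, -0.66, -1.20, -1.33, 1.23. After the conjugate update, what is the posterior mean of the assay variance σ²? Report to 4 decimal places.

With known mean μ and an Inverse-Gamma(α, β) prior on σ², the Normal likelihood is conjugate: posterior is Inv-Gamma(α + n/2, β + Σ(xᵢ−μ)²/2).
Σ(xᵢ−μ)² = (-0.56)² + (-0.66)² + (-1.20)² + (-1.33)² + (1.23)² = 5.4710.
Posterior: Inv-Gamma(3.3 + 5/2, 0.8 + 5.4710/2) = Inv-Gamma(5.80, 3.53550).
E[σ²|data] = β/(α−1) = 3.53550/4.80 = 0.7366.

0.7366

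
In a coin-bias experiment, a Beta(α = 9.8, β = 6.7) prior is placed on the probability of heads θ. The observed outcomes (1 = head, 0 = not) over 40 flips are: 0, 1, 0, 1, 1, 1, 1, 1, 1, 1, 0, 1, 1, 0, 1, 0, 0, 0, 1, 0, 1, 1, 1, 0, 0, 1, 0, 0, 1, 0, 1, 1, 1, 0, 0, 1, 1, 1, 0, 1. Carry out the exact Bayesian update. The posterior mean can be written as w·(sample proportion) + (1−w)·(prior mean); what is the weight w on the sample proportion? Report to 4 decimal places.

0.7080

The Beta prior is conjugate to a Binomial/Bernoulli likelihood; the update adds successes to α and failures to β.
Posterior mean = (α₀+k)/(α₀+β₀+n) = [n/(α₀+β₀+n)]·(k/n) + [(α₀+β₀)/(α₀+β₀+n)]·α₀/(α₀+β₀), so only n and the prior enter the weight.
The weight on the data is w = n/(α₀+β₀+n) = 40/(9.8+6.7+40) = 40/56.5 = 0.7080.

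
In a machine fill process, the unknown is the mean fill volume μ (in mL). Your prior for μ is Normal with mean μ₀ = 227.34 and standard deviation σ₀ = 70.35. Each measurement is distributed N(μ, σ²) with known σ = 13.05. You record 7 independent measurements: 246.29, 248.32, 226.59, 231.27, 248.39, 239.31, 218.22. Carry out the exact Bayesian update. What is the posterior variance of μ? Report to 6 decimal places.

24.209917

For Normal data with known variance σ², a Normal(μ₀, σ₀²) prior on μ is conjugate. Posterior precision = 1/σ₀² + n/σ²; posterior mean is the precision-weighted average of μ₀ and x̄.
σ₀² = 70.35² = 4949.1225, σ² = 13.05² = 170.3025; σ² + n·σ₀² = 170.3025 + 7·4949.1225 = 34814.16.
Posterior precision = 1/σ₀² + n/σ² = 1/4949.1225 + 7/170.3025 = (σ² + n·σ₀²)/(σ₀²σ²) = 34814.16/(4949.1225·170.3025); posterior variance σₙ² = σ₀²σ²/(σ² + n·σ₀²) = 4949.1225·170.3025/34814.16 = 24.209917.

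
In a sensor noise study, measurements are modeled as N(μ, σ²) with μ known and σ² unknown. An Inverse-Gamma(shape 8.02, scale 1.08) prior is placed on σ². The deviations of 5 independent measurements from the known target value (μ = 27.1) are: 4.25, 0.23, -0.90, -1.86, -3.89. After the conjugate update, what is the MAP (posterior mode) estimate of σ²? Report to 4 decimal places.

With known mean μ and an Inverse-Gamma(α, β) prior on σ², the Normal likelihood is conjugate: posterior is Inv-Gamma(α + n/2, β + Σ(xᵢ−μ)²/2).
Σ(xᵢ−μ)² = (4.25)² + (0.23)² + (-0.90)² + (-1.86)² + (-3.89)² = 37.5171.
Posterior: Inv-Gamma(8.02 + 5/2, 1.08 + 37.5171/2) = Inv-Gamma(10.52, 19.83855).
Mode = β/(α+1) = 19.83855/11.52 = 1.7221.

1.7221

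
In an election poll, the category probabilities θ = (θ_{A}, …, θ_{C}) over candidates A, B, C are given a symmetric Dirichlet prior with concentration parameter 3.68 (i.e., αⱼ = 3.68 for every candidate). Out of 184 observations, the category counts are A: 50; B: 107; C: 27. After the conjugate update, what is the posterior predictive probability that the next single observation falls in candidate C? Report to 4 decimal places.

0.1573

The Dirichlet prior is conjugate to the Multinomial likelihood: each posterior αⱼ = prior αⱼ + observed count nⱼ.
Posterior concentration: (53.68, 110.68, 30.68), total = 195.04.
P(next = C | data) = α_{C}/Σα = 0.1573.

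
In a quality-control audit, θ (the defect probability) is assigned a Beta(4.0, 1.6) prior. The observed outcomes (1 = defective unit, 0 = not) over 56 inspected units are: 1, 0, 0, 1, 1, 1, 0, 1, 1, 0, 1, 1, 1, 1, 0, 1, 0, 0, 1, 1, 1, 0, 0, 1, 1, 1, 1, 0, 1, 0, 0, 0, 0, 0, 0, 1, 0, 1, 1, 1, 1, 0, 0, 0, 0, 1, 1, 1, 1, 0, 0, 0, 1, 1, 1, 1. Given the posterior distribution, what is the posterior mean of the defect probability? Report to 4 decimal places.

The Beta prior is conjugate to a Binomial/Bernoulli likelihood; the update adds successes to α and failures to β.
Posterior: Beta(α+k, β+n−k) = Beta(4.0+32, 1.6+24) = Beta(36.0, 25.6).
Posterior mean = α/(α+β) = 36.0/61.6 = 0.5844.

0.5844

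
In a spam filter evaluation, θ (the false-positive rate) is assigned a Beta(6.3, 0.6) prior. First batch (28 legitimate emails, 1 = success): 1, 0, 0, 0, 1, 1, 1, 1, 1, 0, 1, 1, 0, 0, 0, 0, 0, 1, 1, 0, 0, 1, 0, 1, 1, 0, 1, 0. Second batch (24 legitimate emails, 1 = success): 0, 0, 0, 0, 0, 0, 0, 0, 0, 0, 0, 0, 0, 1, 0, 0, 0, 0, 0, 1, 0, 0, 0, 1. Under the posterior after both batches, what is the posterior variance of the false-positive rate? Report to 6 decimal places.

0.003992

The Beta prior is conjugate to a Binomial/Bernoulli likelihood; the update adds successes to α and failures to β.
After batch 1: Beta(6.3+14, 0.6+14) = Beta(20.3, 14.6).
After batch 2: Beta(20.3+3, 14.6+21) = Beta(23.3, 35.6).
Var = αβ/((α+β)²(α+β+1)) = 23.3·35.6/(58.9²·59.9) = 0.003992.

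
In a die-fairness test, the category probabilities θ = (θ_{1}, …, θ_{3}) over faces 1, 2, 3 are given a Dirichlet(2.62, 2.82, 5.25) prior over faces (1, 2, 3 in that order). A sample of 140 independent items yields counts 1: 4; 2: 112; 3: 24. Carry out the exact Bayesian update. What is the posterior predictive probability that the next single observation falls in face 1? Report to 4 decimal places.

0.0439

The Dirichlet prior is conjugate to the Multinomial likelihood: each posterior αⱼ = prior αⱼ + observed count nⱼ.
Posterior concentration: (6.62, 114.82, 29.25), total = 150.69.
P(next = 1 | data) = α_{1}/Σα = 0.0439.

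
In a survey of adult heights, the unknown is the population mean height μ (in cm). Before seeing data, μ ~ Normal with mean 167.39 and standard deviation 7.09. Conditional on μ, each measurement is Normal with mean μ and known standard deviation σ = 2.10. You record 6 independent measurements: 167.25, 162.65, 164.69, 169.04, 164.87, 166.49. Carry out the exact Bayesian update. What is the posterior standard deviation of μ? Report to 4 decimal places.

0.8511

For Normal data with known variance σ², a Normal(μ₀, σ₀²) prior on μ is conjugate. Posterior precision = 1/σ₀² + n/σ²; posterior mean is the precision-weighted average of μ₀ and x̄.
σ₀² = 7.09² = 50.2681, σ² = 2.10² = 4.41; σ² + n·σ₀² = 4.41 + 6·50.2681 = 306.0186.
Posterior precision = 1/σ₀² + n/σ² = 1/50.2681 + 6/4.41 = (σ² + n·σ₀²)/(σ₀²σ²) = 306.0186/(50.2681·4.41); posterior variance σₙ² = σ₀²σ²/(σ² + n·σ₀²) = 50.2681·4.41/306.0186 = 0.724408.
Posterior SD = √σₙ² = √(50.2681·4.41/306.0186) = 0.8511.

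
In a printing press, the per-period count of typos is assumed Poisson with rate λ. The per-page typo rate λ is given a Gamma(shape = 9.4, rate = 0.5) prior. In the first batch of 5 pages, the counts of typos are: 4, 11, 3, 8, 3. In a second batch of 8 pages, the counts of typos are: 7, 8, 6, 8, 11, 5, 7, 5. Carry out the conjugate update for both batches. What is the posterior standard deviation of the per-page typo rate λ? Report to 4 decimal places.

0.7235

With a Gamma(shape α, rate β) prior, the Poisson likelihood is conjugate: the posterior is Gamma(α + ΣXᵢ, β + n).
Batch 1: sum of counts S = 29 over n = 5 pages.
After batch 1: Gamma(α+S, β+n) = Gamma(9.4+29, 0.5+5) = Gamma(38.4, 5.5).
Batch 2: sum of counts S = 57 over n = 8 pages.
After batch 2: Gamma(α+S, β+n) = Gamma(38.4+57, 5.5+8) = Gamma(95.4, 13.5).
SD = √α/β = √95.4/13.5 = 0.7235.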